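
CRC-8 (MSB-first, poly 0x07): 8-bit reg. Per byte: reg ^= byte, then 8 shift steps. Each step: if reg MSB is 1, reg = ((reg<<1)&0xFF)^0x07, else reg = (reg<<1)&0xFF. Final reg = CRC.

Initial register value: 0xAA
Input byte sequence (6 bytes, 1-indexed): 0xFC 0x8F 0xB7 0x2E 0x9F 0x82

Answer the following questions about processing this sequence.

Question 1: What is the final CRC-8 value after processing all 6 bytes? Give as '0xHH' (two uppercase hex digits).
After byte 1 (0xFC): reg=0xA5
After byte 2 (0x8F): reg=0xD6
After byte 3 (0xB7): reg=0x20
After byte 4 (0x2E): reg=0x2A
After byte 5 (0x9F): reg=0x02
After byte 6 (0x82): reg=0x89

Answer: 0x89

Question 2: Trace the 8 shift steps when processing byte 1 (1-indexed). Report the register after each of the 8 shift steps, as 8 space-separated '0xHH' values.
Answer: 0xAC 0x5F 0xBE 0x7B 0xF6 0xEB 0xD1 0xA5

Derivation:
Register before byte 1: 0xAA
After XOR with byte 0xFC: 0x56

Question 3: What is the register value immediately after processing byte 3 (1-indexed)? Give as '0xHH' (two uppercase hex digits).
Answer: 0x20

Derivation:
After byte 1 (0xFC): reg=0xA5
After byte 2 (0x8F): reg=0xD6
After byte 3 (0xB7): reg=0x20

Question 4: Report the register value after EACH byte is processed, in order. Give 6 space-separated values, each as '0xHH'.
0xA5 0xD6 0x20 0x2A 0x02 0x89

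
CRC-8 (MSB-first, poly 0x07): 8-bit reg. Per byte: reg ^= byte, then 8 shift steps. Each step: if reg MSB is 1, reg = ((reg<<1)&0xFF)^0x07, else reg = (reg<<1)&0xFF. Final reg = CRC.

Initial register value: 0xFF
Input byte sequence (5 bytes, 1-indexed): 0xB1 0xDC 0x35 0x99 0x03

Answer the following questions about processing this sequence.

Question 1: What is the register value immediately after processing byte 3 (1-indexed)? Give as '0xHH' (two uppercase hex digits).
Answer: 0x67

Derivation:
After byte 1 (0xB1): reg=0xED
After byte 2 (0xDC): reg=0x97
After byte 3 (0x35): reg=0x67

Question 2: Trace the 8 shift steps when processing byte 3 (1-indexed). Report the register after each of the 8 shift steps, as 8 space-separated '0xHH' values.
After byte 1 (0xB1): reg=0xED
After byte 2 (0xDC): reg=0x97
Register before byte 3: 0x97
After XOR with byte 0x35: 0xA2

Answer: 0x43 0x86 0x0B 0x16 0x2C 0x58 0xB0 0x67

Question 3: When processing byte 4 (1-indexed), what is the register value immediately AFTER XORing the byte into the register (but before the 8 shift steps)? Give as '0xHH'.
Register before byte 4: 0x67
Byte 4: 0x99
0x67 XOR 0x99 = 0xFE

Answer: 0xFE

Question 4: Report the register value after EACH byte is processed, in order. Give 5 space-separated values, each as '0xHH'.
0xED 0x97 0x67 0xF4 0xCB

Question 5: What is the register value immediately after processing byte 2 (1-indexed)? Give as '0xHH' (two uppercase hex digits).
Answer: 0x97

Derivation:
After byte 1 (0xB1): reg=0xED
After byte 2 (0xDC): reg=0x97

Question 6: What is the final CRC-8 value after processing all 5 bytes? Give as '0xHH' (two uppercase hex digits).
Answer: 0xCB

Derivation:
After byte 1 (0xB1): reg=0xED
After byte 2 (0xDC): reg=0x97
After byte 3 (0x35): reg=0x67
After byte 4 (0x99): reg=0xF4
After byte 5 (0x03): reg=0xCB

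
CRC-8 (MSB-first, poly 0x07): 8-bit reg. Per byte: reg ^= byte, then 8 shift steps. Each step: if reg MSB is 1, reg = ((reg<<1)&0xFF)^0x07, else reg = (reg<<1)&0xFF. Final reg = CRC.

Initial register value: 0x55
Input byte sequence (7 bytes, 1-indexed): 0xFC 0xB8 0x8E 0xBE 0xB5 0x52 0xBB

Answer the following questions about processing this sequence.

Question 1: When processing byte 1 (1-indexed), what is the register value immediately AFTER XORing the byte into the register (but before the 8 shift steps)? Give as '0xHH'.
Register before byte 1: 0x55
Byte 1: 0xFC
0x55 XOR 0xFC = 0xA9

Answer: 0xA9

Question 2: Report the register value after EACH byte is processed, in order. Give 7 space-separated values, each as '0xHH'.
0x56 0x84 0x36 0xB1 0x1C 0xED 0xA5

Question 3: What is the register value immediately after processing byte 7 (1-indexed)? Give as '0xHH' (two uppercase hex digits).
Answer: 0xA5

Derivation:
After byte 1 (0xFC): reg=0x56
After byte 2 (0xB8): reg=0x84
After byte 3 (0x8E): reg=0x36
After byte 4 (0xBE): reg=0xB1
After byte 5 (0xB5): reg=0x1C
After byte 6 (0x52): reg=0xED
After byte 7 (0xBB): reg=0xA5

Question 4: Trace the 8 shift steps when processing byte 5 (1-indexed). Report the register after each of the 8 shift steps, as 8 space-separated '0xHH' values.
After byte 1 (0xFC): reg=0x56
After byte 2 (0xB8): reg=0x84
After byte 3 (0x8E): reg=0x36
After byte 4 (0xBE): reg=0xB1
Register before byte 5: 0xB1
After XOR with byte 0xB5: 0x04

Answer: 0x08 0x10 0x20 0x40 0x80 0x07 0x0E 0x1C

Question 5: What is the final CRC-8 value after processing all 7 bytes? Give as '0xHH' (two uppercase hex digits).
After byte 1 (0xFC): reg=0x56
After byte 2 (0xB8): reg=0x84
After byte 3 (0x8E): reg=0x36
After byte 4 (0xBE): reg=0xB1
After byte 5 (0xB5): reg=0x1C
After byte 6 (0x52): reg=0xED
After byte 7 (0xBB): reg=0xA5

Answer: 0xA5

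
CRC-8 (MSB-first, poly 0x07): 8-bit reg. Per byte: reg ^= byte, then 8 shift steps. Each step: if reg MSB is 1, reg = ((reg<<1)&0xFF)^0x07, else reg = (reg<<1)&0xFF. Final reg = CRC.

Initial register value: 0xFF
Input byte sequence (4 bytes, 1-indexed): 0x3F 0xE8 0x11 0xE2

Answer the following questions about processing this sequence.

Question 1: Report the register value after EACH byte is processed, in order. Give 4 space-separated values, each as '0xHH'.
0x4E 0x7B 0x11 0xD7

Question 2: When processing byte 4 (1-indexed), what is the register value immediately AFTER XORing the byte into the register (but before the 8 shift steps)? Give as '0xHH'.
Answer: 0xF3

Derivation:
Register before byte 4: 0x11
Byte 4: 0xE2
0x11 XOR 0xE2 = 0xF3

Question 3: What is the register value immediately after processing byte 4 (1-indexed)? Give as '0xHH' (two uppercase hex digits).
After byte 1 (0x3F): reg=0x4E
After byte 2 (0xE8): reg=0x7B
After byte 3 (0x11): reg=0x11
After byte 4 (0xE2): reg=0xD7

Answer: 0xD7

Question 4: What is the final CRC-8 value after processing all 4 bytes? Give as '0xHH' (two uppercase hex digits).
Answer: 0xD7

Derivation:
After byte 1 (0x3F): reg=0x4E
After byte 2 (0xE8): reg=0x7B
After byte 3 (0x11): reg=0x11
After byte 4 (0xE2): reg=0xD7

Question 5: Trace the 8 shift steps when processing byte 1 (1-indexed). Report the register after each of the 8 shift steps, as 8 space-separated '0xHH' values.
Answer: 0x87 0x09 0x12 0x24 0x48 0x90 0x27 0x4E

Derivation:
Register before byte 1: 0xFF
After XOR with byte 0x3F: 0xC0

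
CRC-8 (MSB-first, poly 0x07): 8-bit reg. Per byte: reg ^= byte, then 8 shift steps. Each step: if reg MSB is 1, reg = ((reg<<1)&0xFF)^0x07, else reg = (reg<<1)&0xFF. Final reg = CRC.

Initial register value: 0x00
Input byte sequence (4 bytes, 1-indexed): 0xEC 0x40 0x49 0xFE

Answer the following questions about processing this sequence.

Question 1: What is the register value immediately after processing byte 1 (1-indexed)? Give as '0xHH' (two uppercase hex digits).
Answer: 0x8A

Derivation:
After byte 1 (0xEC): reg=0x8A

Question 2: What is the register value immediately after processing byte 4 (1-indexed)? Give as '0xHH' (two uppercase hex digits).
Answer: 0x18

Derivation:
After byte 1 (0xEC): reg=0x8A
After byte 2 (0x40): reg=0x78
After byte 3 (0x49): reg=0x97
After byte 4 (0xFE): reg=0x18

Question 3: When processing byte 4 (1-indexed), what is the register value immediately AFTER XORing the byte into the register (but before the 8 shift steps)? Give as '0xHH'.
Answer: 0x69

Derivation:
Register before byte 4: 0x97
Byte 4: 0xFE
0x97 XOR 0xFE = 0x69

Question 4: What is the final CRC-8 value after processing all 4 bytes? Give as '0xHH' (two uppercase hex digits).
After byte 1 (0xEC): reg=0x8A
After byte 2 (0x40): reg=0x78
After byte 3 (0x49): reg=0x97
After byte 4 (0xFE): reg=0x18

Answer: 0x18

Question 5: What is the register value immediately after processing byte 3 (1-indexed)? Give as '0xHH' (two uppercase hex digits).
Answer: 0x97

Derivation:
After byte 1 (0xEC): reg=0x8A
After byte 2 (0x40): reg=0x78
After byte 3 (0x49): reg=0x97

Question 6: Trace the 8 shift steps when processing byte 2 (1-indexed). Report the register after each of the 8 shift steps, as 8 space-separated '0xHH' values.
After byte 1 (0xEC): reg=0x8A
Register before byte 2: 0x8A
After XOR with byte 0x40: 0xCA

Answer: 0x93 0x21 0x42 0x84 0x0F 0x1E 0x3C 0x78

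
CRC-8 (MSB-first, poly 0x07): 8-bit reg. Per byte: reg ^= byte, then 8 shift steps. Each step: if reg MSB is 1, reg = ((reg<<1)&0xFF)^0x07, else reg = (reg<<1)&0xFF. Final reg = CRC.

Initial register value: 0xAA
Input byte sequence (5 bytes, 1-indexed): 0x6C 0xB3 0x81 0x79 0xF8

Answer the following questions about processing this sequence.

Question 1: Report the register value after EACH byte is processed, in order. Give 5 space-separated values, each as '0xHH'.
0x5C 0x83 0x0E 0x42 0x2F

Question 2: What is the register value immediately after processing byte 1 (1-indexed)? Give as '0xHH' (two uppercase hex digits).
Answer: 0x5C

Derivation:
After byte 1 (0x6C): reg=0x5C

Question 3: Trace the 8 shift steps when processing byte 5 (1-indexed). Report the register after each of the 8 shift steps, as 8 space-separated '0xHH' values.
Answer: 0x73 0xE6 0xCB 0x91 0x25 0x4A 0x94 0x2F

Derivation:
After byte 1 (0x6C): reg=0x5C
After byte 2 (0xB3): reg=0x83
After byte 3 (0x81): reg=0x0E
After byte 4 (0x79): reg=0x42
Register before byte 5: 0x42
After XOR with byte 0xF8: 0xBA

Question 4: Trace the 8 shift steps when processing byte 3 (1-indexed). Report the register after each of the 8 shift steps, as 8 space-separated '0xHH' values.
Answer: 0x04 0x08 0x10 0x20 0x40 0x80 0x07 0x0E

Derivation:
After byte 1 (0x6C): reg=0x5C
After byte 2 (0xB3): reg=0x83
Register before byte 3: 0x83
After XOR with byte 0x81: 0x02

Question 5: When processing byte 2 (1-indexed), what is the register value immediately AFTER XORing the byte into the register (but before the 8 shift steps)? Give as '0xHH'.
Register before byte 2: 0x5C
Byte 2: 0xB3
0x5C XOR 0xB3 = 0xEF

Answer: 0xEF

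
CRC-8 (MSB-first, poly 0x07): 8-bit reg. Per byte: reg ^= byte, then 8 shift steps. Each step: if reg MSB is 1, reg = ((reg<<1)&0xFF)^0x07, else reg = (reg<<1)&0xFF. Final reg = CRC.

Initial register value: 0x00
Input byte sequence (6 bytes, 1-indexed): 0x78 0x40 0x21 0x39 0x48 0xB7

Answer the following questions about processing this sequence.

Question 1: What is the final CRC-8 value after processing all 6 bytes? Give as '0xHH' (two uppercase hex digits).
After byte 1 (0x78): reg=0x6F
After byte 2 (0x40): reg=0xCD
After byte 3 (0x21): reg=0x8A
After byte 4 (0x39): reg=0x10
After byte 5 (0x48): reg=0x8F
After byte 6 (0xB7): reg=0xA8

Answer: 0xA8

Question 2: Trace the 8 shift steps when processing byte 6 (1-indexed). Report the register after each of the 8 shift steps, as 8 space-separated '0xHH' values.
Answer: 0x70 0xE0 0xC7 0x89 0x15 0x2A 0x54 0xA8

Derivation:
After byte 1 (0x78): reg=0x6F
After byte 2 (0x40): reg=0xCD
After byte 3 (0x21): reg=0x8A
After byte 4 (0x39): reg=0x10
After byte 5 (0x48): reg=0x8F
Register before byte 6: 0x8F
After XOR with byte 0xB7: 0x38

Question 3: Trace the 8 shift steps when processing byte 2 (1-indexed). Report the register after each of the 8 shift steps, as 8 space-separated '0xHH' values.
Answer: 0x5E 0xBC 0x7F 0xFE 0xFB 0xF1 0xE5 0xCD

Derivation:
After byte 1 (0x78): reg=0x6F
Register before byte 2: 0x6F
After XOR with byte 0x40: 0x2F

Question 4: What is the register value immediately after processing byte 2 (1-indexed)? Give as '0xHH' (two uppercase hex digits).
After byte 1 (0x78): reg=0x6F
After byte 2 (0x40): reg=0xCD

Answer: 0xCD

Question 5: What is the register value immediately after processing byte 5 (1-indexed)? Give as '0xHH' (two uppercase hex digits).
Answer: 0x8F

Derivation:
After byte 1 (0x78): reg=0x6F
After byte 2 (0x40): reg=0xCD
After byte 3 (0x21): reg=0x8A
After byte 4 (0x39): reg=0x10
After byte 5 (0x48): reg=0x8F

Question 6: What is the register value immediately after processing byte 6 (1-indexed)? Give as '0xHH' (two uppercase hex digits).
Answer: 0xA8

Derivation:
After byte 1 (0x78): reg=0x6F
After byte 2 (0x40): reg=0xCD
After byte 3 (0x21): reg=0x8A
After byte 4 (0x39): reg=0x10
After byte 5 (0x48): reg=0x8F
After byte 6 (0xB7): reg=0xA8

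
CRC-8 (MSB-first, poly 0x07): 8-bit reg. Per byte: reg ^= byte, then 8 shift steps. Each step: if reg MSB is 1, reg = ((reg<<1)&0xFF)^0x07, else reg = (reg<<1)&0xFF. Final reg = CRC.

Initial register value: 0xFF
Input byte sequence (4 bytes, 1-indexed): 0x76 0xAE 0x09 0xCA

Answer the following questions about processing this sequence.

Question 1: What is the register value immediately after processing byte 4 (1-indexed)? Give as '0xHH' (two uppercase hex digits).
After byte 1 (0x76): reg=0xB6
After byte 2 (0xAE): reg=0x48
After byte 3 (0x09): reg=0xC0
After byte 4 (0xCA): reg=0x36

Answer: 0x36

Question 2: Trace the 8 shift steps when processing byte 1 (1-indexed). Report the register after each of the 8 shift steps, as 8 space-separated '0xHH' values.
Answer: 0x15 0x2A 0x54 0xA8 0x57 0xAE 0x5B 0xB6

Derivation:
Register before byte 1: 0xFF
After XOR with byte 0x76: 0x89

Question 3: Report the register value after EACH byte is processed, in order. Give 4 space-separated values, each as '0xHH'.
0xB6 0x48 0xC0 0x36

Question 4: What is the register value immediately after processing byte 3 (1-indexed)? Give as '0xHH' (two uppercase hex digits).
Answer: 0xC0

Derivation:
After byte 1 (0x76): reg=0xB6
After byte 2 (0xAE): reg=0x48
After byte 3 (0x09): reg=0xC0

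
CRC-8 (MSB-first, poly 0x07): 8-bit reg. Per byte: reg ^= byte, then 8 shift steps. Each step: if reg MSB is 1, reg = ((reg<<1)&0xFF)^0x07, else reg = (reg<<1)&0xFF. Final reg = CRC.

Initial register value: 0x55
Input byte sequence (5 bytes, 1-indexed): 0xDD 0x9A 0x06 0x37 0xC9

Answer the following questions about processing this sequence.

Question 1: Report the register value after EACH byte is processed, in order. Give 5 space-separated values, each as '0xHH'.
0xB1 0xD1 0x2B 0x54 0xDA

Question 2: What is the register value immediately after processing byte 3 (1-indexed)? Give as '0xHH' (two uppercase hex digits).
Answer: 0x2B

Derivation:
After byte 1 (0xDD): reg=0xB1
After byte 2 (0x9A): reg=0xD1
After byte 3 (0x06): reg=0x2B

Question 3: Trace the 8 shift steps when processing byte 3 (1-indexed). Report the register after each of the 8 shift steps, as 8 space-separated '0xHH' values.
After byte 1 (0xDD): reg=0xB1
After byte 2 (0x9A): reg=0xD1
Register before byte 3: 0xD1
After XOR with byte 0x06: 0xD7

Answer: 0xA9 0x55 0xAA 0x53 0xA6 0x4B 0x96 0x2B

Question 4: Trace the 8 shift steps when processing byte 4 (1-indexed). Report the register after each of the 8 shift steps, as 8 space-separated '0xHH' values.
Answer: 0x38 0x70 0xE0 0xC7 0x89 0x15 0x2A 0x54

Derivation:
After byte 1 (0xDD): reg=0xB1
After byte 2 (0x9A): reg=0xD1
After byte 3 (0x06): reg=0x2B
Register before byte 4: 0x2B
After XOR with byte 0x37: 0x1C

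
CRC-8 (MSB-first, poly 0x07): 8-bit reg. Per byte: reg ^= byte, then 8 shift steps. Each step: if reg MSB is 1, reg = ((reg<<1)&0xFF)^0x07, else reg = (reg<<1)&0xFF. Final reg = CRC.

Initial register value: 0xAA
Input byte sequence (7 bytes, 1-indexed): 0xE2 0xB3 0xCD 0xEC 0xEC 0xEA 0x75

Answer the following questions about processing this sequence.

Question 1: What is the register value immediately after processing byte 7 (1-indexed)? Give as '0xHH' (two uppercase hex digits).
After byte 1 (0xE2): reg=0xFF
After byte 2 (0xB3): reg=0xE3
After byte 3 (0xCD): reg=0xCA
After byte 4 (0xEC): reg=0xF2
After byte 5 (0xEC): reg=0x5A
After byte 6 (0xEA): reg=0x19
After byte 7 (0x75): reg=0x03

Answer: 0x03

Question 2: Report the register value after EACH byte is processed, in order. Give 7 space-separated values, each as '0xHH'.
0xFF 0xE3 0xCA 0xF2 0x5A 0x19 0x03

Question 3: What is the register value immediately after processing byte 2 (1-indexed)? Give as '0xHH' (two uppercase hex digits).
After byte 1 (0xE2): reg=0xFF
After byte 2 (0xB3): reg=0xE3

Answer: 0xE3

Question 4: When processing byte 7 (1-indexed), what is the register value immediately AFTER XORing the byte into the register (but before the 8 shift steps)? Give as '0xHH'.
Answer: 0x6C

Derivation:
Register before byte 7: 0x19
Byte 7: 0x75
0x19 XOR 0x75 = 0x6C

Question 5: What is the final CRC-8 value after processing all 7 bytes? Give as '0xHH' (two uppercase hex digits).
Answer: 0x03

Derivation:
After byte 1 (0xE2): reg=0xFF
After byte 2 (0xB3): reg=0xE3
After byte 3 (0xCD): reg=0xCA
After byte 4 (0xEC): reg=0xF2
After byte 5 (0xEC): reg=0x5A
After byte 6 (0xEA): reg=0x19
After byte 7 (0x75): reg=0x03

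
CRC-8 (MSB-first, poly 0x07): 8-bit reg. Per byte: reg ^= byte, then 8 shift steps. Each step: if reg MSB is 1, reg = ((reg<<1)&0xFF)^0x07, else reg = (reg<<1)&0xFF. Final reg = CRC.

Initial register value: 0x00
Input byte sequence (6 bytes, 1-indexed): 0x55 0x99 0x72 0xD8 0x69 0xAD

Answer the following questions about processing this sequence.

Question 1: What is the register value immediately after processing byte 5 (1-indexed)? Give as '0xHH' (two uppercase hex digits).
After byte 1 (0x55): reg=0xAC
After byte 2 (0x99): reg=0x8B
After byte 3 (0x72): reg=0xE1
After byte 4 (0xD8): reg=0xAF
After byte 5 (0x69): reg=0x5C

Answer: 0x5C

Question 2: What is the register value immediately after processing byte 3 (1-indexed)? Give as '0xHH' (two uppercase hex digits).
Answer: 0xE1

Derivation:
After byte 1 (0x55): reg=0xAC
After byte 2 (0x99): reg=0x8B
After byte 3 (0x72): reg=0xE1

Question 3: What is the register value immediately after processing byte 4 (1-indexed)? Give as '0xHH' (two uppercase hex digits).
After byte 1 (0x55): reg=0xAC
After byte 2 (0x99): reg=0x8B
After byte 3 (0x72): reg=0xE1
After byte 4 (0xD8): reg=0xAF

Answer: 0xAF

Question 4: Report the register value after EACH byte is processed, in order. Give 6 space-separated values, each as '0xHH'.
0xAC 0x8B 0xE1 0xAF 0x5C 0xD9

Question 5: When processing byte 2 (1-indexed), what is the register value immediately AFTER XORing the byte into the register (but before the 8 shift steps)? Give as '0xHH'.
Register before byte 2: 0xAC
Byte 2: 0x99
0xAC XOR 0x99 = 0x35

Answer: 0x35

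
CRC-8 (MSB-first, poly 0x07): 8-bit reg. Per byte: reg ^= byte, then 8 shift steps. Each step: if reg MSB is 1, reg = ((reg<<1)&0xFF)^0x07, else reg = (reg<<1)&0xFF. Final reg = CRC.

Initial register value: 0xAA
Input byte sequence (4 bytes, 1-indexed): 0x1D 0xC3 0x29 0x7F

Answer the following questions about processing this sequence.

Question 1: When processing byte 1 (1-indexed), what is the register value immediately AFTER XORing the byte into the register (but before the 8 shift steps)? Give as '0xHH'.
Register before byte 1: 0xAA
Byte 1: 0x1D
0xAA XOR 0x1D = 0xB7

Answer: 0xB7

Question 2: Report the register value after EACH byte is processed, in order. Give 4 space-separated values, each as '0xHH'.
0x0C 0x63 0xF1 0xA3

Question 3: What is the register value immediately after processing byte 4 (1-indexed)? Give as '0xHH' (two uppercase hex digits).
After byte 1 (0x1D): reg=0x0C
After byte 2 (0xC3): reg=0x63
After byte 3 (0x29): reg=0xF1
After byte 4 (0x7F): reg=0xA3

Answer: 0xA3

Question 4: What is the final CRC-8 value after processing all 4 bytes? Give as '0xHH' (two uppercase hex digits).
After byte 1 (0x1D): reg=0x0C
After byte 2 (0xC3): reg=0x63
After byte 3 (0x29): reg=0xF1
After byte 4 (0x7F): reg=0xA3

Answer: 0xA3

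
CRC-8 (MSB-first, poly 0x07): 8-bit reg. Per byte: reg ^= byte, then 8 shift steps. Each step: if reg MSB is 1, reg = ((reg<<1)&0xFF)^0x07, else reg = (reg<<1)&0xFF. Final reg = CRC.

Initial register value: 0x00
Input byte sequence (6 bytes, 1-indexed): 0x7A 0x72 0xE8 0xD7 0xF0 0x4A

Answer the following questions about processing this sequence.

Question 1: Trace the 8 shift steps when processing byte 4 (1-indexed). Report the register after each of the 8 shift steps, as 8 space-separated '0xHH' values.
Answer: 0x52 0xA4 0x4F 0x9E 0x3B 0x76 0xEC 0xDF

Derivation:
After byte 1 (0x7A): reg=0x61
After byte 2 (0x72): reg=0x79
After byte 3 (0xE8): reg=0xFE
Register before byte 4: 0xFE
After XOR with byte 0xD7: 0x29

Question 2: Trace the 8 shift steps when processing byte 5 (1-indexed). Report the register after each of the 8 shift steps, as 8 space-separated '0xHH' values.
After byte 1 (0x7A): reg=0x61
After byte 2 (0x72): reg=0x79
After byte 3 (0xE8): reg=0xFE
After byte 4 (0xD7): reg=0xDF
Register before byte 5: 0xDF
After XOR with byte 0xF0: 0x2F

Answer: 0x5E 0xBC 0x7F 0xFE 0xFB 0xF1 0xE5 0xCD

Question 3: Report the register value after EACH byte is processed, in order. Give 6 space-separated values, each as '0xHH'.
0x61 0x79 0xFE 0xDF 0xCD 0x9C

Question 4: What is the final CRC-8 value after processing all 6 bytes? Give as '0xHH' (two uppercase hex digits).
Answer: 0x9C

Derivation:
After byte 1 (0x7A): reg=0x61
After byte 2 (0x72): reg=0x79
After byte 3 (0xE8): reg=0xFE
After byte 4 (0xD7): reg=0xDF
After byte 5 (0xF0): reg=0xCD
After byte 6 (0x4A): reg=0x9C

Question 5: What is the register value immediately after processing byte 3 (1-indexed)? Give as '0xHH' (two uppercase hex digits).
Answer: 0xFE

Derivation:
After byte 1 (0x7A): reg=0x61
After byte 2 (0x72): reg=0x79
After byte 3 (0xE8): reg=0xFE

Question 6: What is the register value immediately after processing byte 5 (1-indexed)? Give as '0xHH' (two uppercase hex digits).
Answer: 0xCD

Derivation:
After byte 1 (0x7A): reg=0x61
After byte 2 (0x72): reg=0x79
After byte 3 (0xE8): reg=0xFE
After byte 4 (0xD7): reg=0xDF
After byte 5 (0xF0): reg=0xCD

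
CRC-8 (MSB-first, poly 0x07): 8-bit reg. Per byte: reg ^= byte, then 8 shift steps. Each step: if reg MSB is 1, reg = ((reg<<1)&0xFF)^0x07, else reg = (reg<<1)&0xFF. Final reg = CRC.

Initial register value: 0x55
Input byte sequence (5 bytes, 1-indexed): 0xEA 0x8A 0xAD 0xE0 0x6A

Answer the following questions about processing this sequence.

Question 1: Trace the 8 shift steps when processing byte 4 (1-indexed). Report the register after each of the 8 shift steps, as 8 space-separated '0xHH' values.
Answer: 0x66 0xCC 0x9F 0x39 0x72 0xE4 0xCF 0x99

Derivation:
After byte 1 (0xEA): reg=0x34
After byte 2 (0x8A): reg=0x33
After byte 3 (0xAD): reg=0xD3
Register before byte 4: 0xD3
After XOR with byte 0xE0: 0x33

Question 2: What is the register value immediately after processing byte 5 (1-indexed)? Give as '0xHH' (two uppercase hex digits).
After byte 1 (0xEA): reg=0x34
After byte 2 (0x8A): reg=0x33
After byte 3 (0xAD): reg=0xD3
After byte 4 (0xE0): reg=0x99
After byte 5 (0x6A): reg=0xD7

Answer: 0xD7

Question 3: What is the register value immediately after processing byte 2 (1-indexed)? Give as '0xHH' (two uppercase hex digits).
After byte 1 (0xEA): reg=0x34
After byte 2 (0x8A): reg=0x33

Answer: 0x33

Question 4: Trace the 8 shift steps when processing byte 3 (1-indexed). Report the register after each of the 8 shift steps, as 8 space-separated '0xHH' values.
After byte 1 (0xEA): reg=0x34
After byte 2 (0x8A): reg=0x33
Register before byte 3: 0x33
After XOR with byte 0xAD: 0x9E

Answer: 0x3B 0x76 0xEC 0xDF 0xB9 0x75 0xEA 0xD3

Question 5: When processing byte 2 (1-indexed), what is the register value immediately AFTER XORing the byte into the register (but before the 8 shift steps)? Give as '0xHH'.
Answer: 0xBE

Derivation:
Register before byte 2: 0x34
Byte 2: 0x8A
0x34 XOR 0x8A = 0xBE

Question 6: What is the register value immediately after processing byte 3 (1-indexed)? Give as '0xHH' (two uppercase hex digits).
Answer: 0xD3

Derivation:
After byte 1 (0xEA): reg=0x34
After byte 2 (0x8A): reg=0x33
After byte 3 (0xAD): reg=0xD3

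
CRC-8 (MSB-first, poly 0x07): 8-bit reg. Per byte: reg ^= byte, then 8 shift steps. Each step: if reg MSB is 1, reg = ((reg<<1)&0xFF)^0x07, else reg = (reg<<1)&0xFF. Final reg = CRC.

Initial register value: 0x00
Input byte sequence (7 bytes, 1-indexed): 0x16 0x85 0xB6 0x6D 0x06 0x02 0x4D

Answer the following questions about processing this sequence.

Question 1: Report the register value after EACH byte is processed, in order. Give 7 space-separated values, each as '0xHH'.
0x62 0xBB 0x23 0xED 0x9F 0xDA 0xEC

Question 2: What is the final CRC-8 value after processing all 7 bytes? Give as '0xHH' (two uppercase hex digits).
After byte 1 (0x16): reg=0x62
After byte 2 (0x85): reg=0xBB
After byte 3 (0xB6): reg=0x23
After byte 4 (0x6D): reg=0xED
After byte 5 (0x06): reg=0x9F
After byte 6 (0x02): reg=0xDA
After byte 7 (0x4D): reg=0xEC

Answer: 0xEC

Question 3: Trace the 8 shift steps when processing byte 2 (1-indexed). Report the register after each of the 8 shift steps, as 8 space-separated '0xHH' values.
Answer: 0xC9 0x95 0x2D 0x5A 0xB4 0x6F 0xDE 0xBB

Derivation:
After byte 1 (0x16): reg=0x62
Register before byte 2: 0x62
After XOR with byte 0x85: 0xE7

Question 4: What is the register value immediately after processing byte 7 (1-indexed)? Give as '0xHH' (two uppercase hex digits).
Answer: 0xEC

Derivation:
After byte 1 (0x16): reg=0x62
After byte 2 (0x85): reg=0xBB
After byte 3 (0xB6): reg=0x23
After byte 4 (0x6D): reg=0xED
After byte 5 (0x06): reg=0x9F
After byte 6 (0x02): reg=0xDA
After byte 7 (0x4D): reg=0xEC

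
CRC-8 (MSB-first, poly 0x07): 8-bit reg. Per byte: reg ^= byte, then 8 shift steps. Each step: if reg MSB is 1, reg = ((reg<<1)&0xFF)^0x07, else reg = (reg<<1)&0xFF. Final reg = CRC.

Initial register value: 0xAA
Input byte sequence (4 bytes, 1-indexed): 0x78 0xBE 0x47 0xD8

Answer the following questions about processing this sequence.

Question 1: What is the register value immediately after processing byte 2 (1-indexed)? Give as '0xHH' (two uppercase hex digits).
After byte 1 (0x78): reg=0x30
After byte 2 (0xBE): reg=0xA3

Answer: 0xA3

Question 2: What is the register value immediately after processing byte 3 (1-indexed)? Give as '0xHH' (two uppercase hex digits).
Answer: 0xB2

Derivation:
After byte 1 (0x78): reg=0x30
After byte 2 (0xBE): reg=0xA3
After byte 3 (0x47): reg=0xB2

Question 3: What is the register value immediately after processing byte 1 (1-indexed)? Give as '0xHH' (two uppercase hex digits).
Answer: 0x30

Derivation:
After byte 1 (0x78): reg=0x30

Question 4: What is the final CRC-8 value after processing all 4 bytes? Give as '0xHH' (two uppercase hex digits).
Answer: 0x11

Derivation:
After byte 1 (0x78): reg=0x30
After byte 2 (0xBE): reg=0xA3
After byte 3 (0x47): reg=0xB2
After byte 4 (0xD8): reg=0x11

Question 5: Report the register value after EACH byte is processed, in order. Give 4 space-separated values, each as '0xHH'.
0x30 0xA3 0xB2 0x11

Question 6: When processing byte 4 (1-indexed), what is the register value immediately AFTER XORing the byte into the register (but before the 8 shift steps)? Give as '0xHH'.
Register before byte 4: 0xB2
Byte 4: 0xD8
0xB2 XOR 0xD8 = 0x6A

Answer: 0x6A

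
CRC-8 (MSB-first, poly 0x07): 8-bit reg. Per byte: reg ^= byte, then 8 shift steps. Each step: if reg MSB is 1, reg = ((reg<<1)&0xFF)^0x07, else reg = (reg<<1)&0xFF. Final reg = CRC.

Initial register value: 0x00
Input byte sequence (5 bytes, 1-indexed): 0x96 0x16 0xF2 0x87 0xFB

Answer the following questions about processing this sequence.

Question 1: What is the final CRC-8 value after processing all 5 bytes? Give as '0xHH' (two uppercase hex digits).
After byte 1 (0x96): reg=0xEB
After byte 2 (0x16): reg=0xFD
After byte 3 (0xF2): reg=0x2D
After byte 4 (0x87): reg=0x5F
After byte 5 (0xFB): reg=0x75

Answer: 0x75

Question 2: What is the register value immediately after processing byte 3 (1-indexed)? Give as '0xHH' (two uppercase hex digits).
After byte 1 (0x96): reg=0xEB
After byte 2 (0x16): reg=0xFD
After byte 3 (0xF2): reg=0x2D

Answer: 0x2D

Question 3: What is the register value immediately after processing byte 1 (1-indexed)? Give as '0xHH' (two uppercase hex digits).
After byte 1 (0x96): reg=0xEB

Answer: 0xEB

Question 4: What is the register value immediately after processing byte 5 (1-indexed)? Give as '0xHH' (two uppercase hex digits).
Answer: 0x75

Derivation:
After byte 1 (0x96): reg=0xEB
After byte 2 (0x16): reg=0xFD
After byte 3 (0xF2): reg=0x2D
After byte 4 (0x87): reg=0x5F
After byte 5 (0xFB): reg=0x75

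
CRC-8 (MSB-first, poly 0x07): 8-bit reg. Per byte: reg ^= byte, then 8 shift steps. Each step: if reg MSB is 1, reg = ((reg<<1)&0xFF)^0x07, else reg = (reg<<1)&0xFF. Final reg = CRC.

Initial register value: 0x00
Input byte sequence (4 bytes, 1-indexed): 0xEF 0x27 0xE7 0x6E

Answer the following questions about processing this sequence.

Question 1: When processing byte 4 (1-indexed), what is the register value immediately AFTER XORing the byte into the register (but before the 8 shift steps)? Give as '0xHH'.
Answer: 0x99

Derivation:
Register before byte 4: 0xF7
Byte 4: 0x6E
0xF7 XOR 0x6E = 0x99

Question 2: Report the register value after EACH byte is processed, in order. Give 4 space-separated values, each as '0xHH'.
0x83 0x75 0xF7 0xC6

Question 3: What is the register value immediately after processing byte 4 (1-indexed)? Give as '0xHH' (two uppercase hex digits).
After byte 1 (0xEF): reg=0x83
After byte 2 (0x27): reg=0x75
After byte 3 (0xE7): reg=0xF7
After byte 4 (0x6E): reg=0xC6

Answer: 0xC6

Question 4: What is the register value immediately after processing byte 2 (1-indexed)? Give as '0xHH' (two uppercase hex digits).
Answer: 0x75

Derivation:
After byte 1 (0xEF): reg=0x83
After byte 2 (0x27): reg=0x75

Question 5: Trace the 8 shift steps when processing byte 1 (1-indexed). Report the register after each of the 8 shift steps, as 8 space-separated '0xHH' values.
Answer: 0xD9 0xB5 0x6D 0xDA 0xB3 0x61 0xC2 0x83

Derivation:
Register before byte 1: 0x00
After XOR with byte 0xEF: 0xEF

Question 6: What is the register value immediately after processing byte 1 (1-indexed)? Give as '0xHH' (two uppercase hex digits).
Answer: 0x83

Derivation:
After byte 1 (0xEF): reg=0x83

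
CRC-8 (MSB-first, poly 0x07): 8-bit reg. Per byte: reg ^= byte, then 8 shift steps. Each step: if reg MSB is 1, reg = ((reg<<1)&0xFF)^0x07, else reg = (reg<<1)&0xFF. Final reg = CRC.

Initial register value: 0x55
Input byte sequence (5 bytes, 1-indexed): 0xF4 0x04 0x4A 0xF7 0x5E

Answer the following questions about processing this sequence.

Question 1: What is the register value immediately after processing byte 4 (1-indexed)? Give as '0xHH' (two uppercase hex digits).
Answer: 0x50

Derivation:
After byte 1 (0xF4): reg=0x6E
After byte 2 (0x04): reg=0x11
After byte 3 (0x4A): reg=0x86
After byte 4 (0xF7): reg=0x50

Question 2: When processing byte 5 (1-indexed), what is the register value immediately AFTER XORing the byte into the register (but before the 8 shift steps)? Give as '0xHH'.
Register before byte 5: 0x50
Byte 5: 0x5E
0x50 XOR 0x5E = 0x0E

Answer: 0x0E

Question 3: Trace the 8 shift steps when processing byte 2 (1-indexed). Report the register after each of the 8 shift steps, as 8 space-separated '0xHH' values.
Answer: 0xD4 0xAF 0x59 0xB2 0x63 0xC6 0x8B 0x11

Derivation:
After byte 1 (0xF4): reg=0x6E
Register before byte 2: 0x6E
After XOR with byte 0x04: 0x6A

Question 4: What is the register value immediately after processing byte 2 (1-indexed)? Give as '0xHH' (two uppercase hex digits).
Answer: 0x11

Derivation:
After byte 1 (0xF4): reg=0x6E
After byte 2 (0x04): reg=0x11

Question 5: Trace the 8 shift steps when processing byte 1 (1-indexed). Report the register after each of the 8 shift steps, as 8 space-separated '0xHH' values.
Register before byte 1: 0x55
After XOR with byte 0xF4: 0xA1

Answer: 0x45 0x8A 0x13 0x26 0x4C 0x98 0x37 0x6E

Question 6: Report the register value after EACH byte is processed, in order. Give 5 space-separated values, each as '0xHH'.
0x6E 0x11 0x86 0x50 0x2A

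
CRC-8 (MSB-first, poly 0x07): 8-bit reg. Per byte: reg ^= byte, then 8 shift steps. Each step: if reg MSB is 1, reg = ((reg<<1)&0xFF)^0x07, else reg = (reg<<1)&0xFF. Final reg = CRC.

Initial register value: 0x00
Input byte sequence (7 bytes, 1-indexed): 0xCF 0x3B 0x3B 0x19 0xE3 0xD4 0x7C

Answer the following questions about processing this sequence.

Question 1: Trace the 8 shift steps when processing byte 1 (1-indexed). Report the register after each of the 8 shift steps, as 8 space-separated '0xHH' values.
Answer: 0x99 0x35 0x6A 0xD4 0xAF 0x59 0xB2 0x63

Derivation:
Register before byte 1: 0x00
After XOR with byte 0xCF: 0xCF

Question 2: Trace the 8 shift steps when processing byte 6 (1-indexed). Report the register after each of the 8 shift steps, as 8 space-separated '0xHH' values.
Answer: 0xB7 0x69 0xD2 0xA3 0x41 0x82 0x03 0x06

Derivation:
After byte 1 (0xCF): reg=0x63
After byte 2 (0x3B): reg=0x8F
After byte 3 (0x3B): reg=0x05
After byte 4 (0x19): reg=0x54
After byte 5 (0xE3): reg=0x0C
Register before byte 6: 0x0C
After XOR with byte 0xD4: 0xD8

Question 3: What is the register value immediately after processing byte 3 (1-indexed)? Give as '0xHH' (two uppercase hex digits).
Answer: 0x05

Derivation:
After byte 1 (0xCF): reg=0x63
After byte 2 (0x3B): reg=0x8F
After byte 3 (0x3B): reg=0x05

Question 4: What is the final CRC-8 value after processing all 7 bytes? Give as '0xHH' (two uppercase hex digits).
After byte 1 (0xCF): reg=0x63
After byte 2 (0x3B): reg=0x8F
After byte 3 (0x3B): reg=0x05
After byte 4 (0x19): reg=0x54
After byte 5 (0xE3): reg=0x0C
After byte 6 (0xD4): reg=0x06
After byte 7 (0x7C): reg=0x61

Answer: 0x61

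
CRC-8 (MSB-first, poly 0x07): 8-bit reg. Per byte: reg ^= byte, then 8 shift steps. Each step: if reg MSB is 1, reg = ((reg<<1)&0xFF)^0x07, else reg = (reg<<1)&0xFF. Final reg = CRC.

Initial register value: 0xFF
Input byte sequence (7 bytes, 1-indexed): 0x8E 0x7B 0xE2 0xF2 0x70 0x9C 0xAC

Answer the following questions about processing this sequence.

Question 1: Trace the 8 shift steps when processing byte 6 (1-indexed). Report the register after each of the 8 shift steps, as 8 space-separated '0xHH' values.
After byte 1 (0x8E): reg=0x50
After byte 2 (0x7B): reg=0xD1
After byte 3 (0xE2): reg=0x99
After byte 4 (0xF2): reg=0x16
After byte 5 (0x70): reg=0x35
Register before byte 6: 0x35
After XOR with byte 0x9C: 0xA9

Answer: 0x55 0xAA 0x53 0xA6 0x4B 0x96 0x2B 0x56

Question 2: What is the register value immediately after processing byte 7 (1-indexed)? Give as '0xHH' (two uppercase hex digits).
After byte 1 (0x8E): reg=0x50
After byte 2 (0x7B): reg=0xD1
After byte 3 (0xE2): reg=0x99
After byte 4 (0xF2): reg=0x16
After byte 5 (0x70): reg=0x35
After byte 6 (0x9C): reg=0x56
After byte 7 (0xAC): reg=0xE8

Answer: 0xE8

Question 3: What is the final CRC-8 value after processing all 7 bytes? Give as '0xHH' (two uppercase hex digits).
Answer: 0xE8

Derivation:
After byte 1 (0x8E): reg=0x50
After byte 2 (0x7B): reg=0xD1
After byte 3 (0xE2): reg=0x99
After byte 4 (0xF2): reg=0x16
After byte 5 (0x70): reg=0x35
After byte 6 (0x9C): reg=0x56
After byte 7 (0xAC): reg=0xE8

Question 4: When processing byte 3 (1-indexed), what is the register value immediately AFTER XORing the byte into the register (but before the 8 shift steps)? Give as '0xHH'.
Answer: 0x33

Derivation:
Register before byte 3: 0xD1
Byte 3: 0xE2
0xD1 XOR 0xE2 = 0x33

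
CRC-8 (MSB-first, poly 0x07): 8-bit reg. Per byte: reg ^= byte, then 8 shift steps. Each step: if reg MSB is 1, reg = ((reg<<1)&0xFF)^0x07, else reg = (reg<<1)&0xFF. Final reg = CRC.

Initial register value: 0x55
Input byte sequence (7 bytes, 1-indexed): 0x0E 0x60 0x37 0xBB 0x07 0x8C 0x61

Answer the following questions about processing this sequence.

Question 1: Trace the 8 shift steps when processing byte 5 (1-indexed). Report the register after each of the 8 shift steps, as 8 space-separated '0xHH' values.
After byte 1 (0x0E): reg=0x86
After byte 2 (0x60): reg=0xBC
After byte 3 (0x37): reg=0xB8
After byte 4 (0xBB): reg=0x09
Register before byte 5: 0x09
After XOR with byte 0x07: 0x0E

Answer: 0x1C 0x38 0x70 0xE0 0xC7 0x89 0x15 0x2A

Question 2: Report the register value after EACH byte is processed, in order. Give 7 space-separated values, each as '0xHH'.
0x86 0xBC 0xB8 0x09 0x2A 0x7B 0x46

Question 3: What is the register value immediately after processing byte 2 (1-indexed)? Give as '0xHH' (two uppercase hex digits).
After byte 1 (0x0E): reg=0x86
After byte 2 (0x60): reg=0xBC

Answer: 0xBC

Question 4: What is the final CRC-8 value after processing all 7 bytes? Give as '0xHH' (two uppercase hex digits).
Answer: 0x46

Derivation:
After byte 1 (0x0E): reg=0x86
After byte 2 (0x60): reg=0xBC
After byte 3 (0x37): reg=0xB8
After byte 4 (0xBB): reg=0x09
After byte 5 (0x07): reg=0x2A
After byte 6 (0x8C): reg=0x7B
After byte 7 (0x61): reg=0x46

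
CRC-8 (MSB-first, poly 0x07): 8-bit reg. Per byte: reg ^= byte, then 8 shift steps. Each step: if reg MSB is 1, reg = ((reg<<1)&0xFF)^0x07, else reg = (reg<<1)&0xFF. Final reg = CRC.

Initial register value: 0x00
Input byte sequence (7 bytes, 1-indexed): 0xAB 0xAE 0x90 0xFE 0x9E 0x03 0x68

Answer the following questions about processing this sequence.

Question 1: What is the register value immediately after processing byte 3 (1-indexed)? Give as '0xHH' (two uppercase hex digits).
After byte 1 (0xAB): reg=0x58
After byte 2 (0xAE): reg=0xCC
After byte 3 (0x90): reg=0x93

Answer: 0x93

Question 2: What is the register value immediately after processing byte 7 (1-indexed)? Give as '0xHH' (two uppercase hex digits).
Answer: 0x0E

Derivation:
After byte 1 (0xAB): reg=0x58
After byte 2 (0xAE): reg=0xCC
After byte 3 (0x90): reg=0x93
After byte 4 (0xFE): reg=0x04
After byte 5 (0x9E): reg=0xCF
After byte 6 (0x03): reg=0x6A
After byte 7 (0x68): reg=0x0E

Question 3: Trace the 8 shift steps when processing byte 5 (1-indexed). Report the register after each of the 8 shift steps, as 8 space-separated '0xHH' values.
Answer: 0x33 0x66 0xCC 0x9F 0x39 0x72 0xE4 0xCF

Derivation:
After byte 1 (0xAB): reg=0x58
After byte 2 (0xAE): reg=0xCC
After byte 3 (0x90): reg=0x93
After byte 4 (0xFE): reg=0x04
Register before byte 5: 0x04
After XOR with byte 0x9E: 0x9A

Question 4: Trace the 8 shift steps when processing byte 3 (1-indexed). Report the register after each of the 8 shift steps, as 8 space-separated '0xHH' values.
Answer: 0xB8 0x77 0xEE 0xDB 0xB1 0x65 0xCA 0x93

Derivation:
After byte 1 (0xAB): reg=0x58
After byte 2 (0xAE): reg=0xCC
Register before byte 3: 0xCC
After XOR with byte 0x90: 0x5C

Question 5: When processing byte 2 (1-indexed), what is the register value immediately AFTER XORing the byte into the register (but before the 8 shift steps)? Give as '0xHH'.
Register before byte 2: 0x58
Byte 2: 0xAE
0x58 XOR 0xAE = 0xF6

Answer: 0xF6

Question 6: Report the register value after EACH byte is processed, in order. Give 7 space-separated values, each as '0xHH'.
0x58 0xCC 0x93 0x04 0xCF 0x6A 0x0E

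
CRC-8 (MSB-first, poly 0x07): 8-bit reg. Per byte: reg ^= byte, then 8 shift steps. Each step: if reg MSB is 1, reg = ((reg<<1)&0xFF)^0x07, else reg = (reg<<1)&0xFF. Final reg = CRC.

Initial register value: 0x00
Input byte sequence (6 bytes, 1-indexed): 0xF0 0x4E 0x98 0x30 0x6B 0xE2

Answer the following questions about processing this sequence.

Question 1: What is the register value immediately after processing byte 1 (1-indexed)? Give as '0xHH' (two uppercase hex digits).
After byte 1 (0xF0): reg=0xDE

Answer: 0xDE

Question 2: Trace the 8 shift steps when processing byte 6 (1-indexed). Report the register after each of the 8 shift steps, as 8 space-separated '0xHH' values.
Answer: 0x41 0x82 0x03 0x06 0x0C 0x18 0x30 0x60

Derivation:
After byte 1 (0xF0): reg=0xDE
After byte 2 (0x4E): reg=0xF9
After byte 3 (0x98): reg=0x20
After byte 4 (0x30): reg=0x70
After byte 5 (0x6B): reg=0x41
Register before byte 6: 0x41
After XOR with byte 0xE2: 0xA3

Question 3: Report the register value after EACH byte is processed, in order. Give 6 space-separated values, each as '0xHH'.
0xDE 0xF9 0x20 0x70 0x41 0x60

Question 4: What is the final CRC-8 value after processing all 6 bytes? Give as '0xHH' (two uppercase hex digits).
After byte 1 (0xF0): reg=0xDE
After byte 2 (0x4E): reg=0xF9
After byte 3 (0x98): reg=0x20
After byte 4 (0x30): reg=0x70
After byte 5 (0x6B): reg=0x41
After byte 6 (0xE2): reg=0x60

Answer: 0x60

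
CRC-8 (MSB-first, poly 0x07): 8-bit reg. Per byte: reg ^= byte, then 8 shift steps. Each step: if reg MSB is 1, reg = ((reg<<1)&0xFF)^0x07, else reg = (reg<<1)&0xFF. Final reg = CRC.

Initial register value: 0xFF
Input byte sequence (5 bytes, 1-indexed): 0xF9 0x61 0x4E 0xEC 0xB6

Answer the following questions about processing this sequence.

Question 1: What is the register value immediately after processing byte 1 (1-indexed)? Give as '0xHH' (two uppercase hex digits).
Answer: 0x12

Derivation:
After byte 1 (0xF9): reg=0x12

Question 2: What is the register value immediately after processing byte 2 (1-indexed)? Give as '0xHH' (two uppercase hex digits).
Answer: 0x5E

Derivation:
After byte 1 (0xF9): reg=0x12
After byte 2 (0x61): reg=0x5E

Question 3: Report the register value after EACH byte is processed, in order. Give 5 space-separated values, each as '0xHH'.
0x12 0x5E 0x70 0xDD 0x16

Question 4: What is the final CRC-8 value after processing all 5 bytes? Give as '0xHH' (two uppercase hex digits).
Answer: 0x16

Derivation:
After byte 1 (0xF9): reg=0x12
After byte 2 (0x61): reg=0x5E
After byte 3 (0x4E): reg=0x70
After byte 4 (0xEC): reg=0xDD
After byte 5 (0xB6): reg=0x16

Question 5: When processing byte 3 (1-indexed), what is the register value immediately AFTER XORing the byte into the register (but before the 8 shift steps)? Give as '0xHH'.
Answer: 0x10

Derivation:
Register before byte 3: 0x5E
Byte 3: 0x4E
0x5E XOR 0x4E = 0x10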